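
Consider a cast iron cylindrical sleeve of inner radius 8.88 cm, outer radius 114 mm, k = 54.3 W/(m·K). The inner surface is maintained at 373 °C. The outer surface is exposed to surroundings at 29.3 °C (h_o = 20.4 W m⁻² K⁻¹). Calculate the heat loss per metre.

Series thermal resistances, inner to outer:
  R'_cast iron = ln(0.114/0.0888)/(2πk) = 0.2498/(2π·54.3) = 7.322×10^-4 m·K/W
  R'_conv,out = 1/(2πr h) = 1/(2π·0.114·20.4) = 0.06844 m·K/W
ΣR = 7.322×10^-4 + 0.06844 = 0.06917 m·K/W
Q' = ΔT/ΣR = (373 °C − 29.3 °C)/0.06917 = 4970 W/m

Q' = 4.97 kW/m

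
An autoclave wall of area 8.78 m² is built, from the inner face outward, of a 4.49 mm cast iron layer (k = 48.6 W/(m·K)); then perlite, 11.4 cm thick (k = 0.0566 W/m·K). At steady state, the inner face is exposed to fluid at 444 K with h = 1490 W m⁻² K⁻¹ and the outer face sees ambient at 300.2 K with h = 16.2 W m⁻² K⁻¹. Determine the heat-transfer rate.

Treat each layer as a resistance in series:
  R_conv,in = 1/(hA) = 1/(1490·8.78) = 7.644×10^-5 K/W
  R_cast iron = L/(kA) = 0.00449/(48.6·8.78) = 1.052×10^-5 K/W
  R_perlite = L/(kA) = 0.114/(0.0566·8.78) = 0.2294 K/W
  R_conv,out = 1/(hA) = 1/(16.2·8.78) = 0.007031 K/W
ΣR = 7.644×10^-5 + 1.052×10^-5 + 0.2294 + 0.007031 = 0.2365 K/W
Q = ΔT/ΣR = (444 K − 300.2 K)/0.2365 = 608 W

Q = 608 W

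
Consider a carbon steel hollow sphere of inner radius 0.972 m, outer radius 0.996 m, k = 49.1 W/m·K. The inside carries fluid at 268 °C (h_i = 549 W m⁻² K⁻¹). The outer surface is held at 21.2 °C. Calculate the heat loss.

Q = 1270 kW

Series thermal resistances, inner to outer:
  R_conv,in = 1/(4πr²h) = 1/(4π·0.972²·549) = 1.534×10^-4 K/W
  R_carbon steel = (1/0.972 − 1/0.996)/(4πk) = 0.02479/(4π·49.1) = 4.018×10^-5 K/W
ΣR = 1.534×10^-4 + 4.018×10^-5 = 1.936×10^-4 K/W
Q = ΔT/ΣR = (268 °C − 21.2 °C)/1.936×10^-4 = 1.27×10^6 W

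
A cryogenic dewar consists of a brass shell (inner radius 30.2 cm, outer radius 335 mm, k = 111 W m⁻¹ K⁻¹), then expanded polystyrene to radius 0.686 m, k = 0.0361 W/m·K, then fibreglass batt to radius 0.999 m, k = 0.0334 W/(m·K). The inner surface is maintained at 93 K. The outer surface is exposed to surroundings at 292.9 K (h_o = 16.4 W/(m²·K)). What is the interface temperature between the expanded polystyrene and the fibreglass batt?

T = 243.9 K

Resistance network (inner→outer):
  R_brass = (1/0.302 − 1/0.335)/(4πk) = 0.3262/(4π·111) = 2.338×10^-4 K/W
  R_expanded polystyrene = (1/0.335 − 1/0.686)/(4πk) = 1.527/(4π·0.0361) = 3.367 K/W
  R_fibreglass batt = (1/0.686 − 1/0.999)/(4πk) = 0.4567/(4π·0.0334) = 1.088 K/W
  R_conv,out = 1/(4πr²h) = 1/(4π·0.999²·16.4) = 0.004862 K/W
ΣR = 2.338×10^-4 + 3.367 + 1.088 + 0.004862 = 4.460 K/W
Q = ΔT/ΣR = (93 K − 292.9 K)/4.460 = -44.82 W
From the inner boundary to the expanded polystyrene/fibreglass batt interface, ΣR_partial = 3.367 K/W.
T_interface = T_in − Q·ΣR_partial = 93 K − (-44.82)(3.367) = 243.9 K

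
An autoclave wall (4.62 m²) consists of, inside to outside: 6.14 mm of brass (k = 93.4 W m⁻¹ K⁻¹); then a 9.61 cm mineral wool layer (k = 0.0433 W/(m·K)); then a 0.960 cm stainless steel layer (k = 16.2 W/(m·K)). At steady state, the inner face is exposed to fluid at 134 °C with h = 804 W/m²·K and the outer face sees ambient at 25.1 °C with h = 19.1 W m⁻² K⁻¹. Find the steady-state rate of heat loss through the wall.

Resistance network (inner→outer):
  R_conv,in = 1/(hA) = 1/(804·4.62) = 2.692×10^-4 K/W
  R_brass = L/(kA) = 0.00614/(93.4·4.62) = 1.423×10^-5 K/W
  R_mineral wool = L/(kA) = 0.0961/(0.0433·4.62) = 0.4804 K/W
  R_stainless steel = L/(kA) = 0.00960/(16.2·4.62) = 1.283×10^-4 K/W
  R_conv,out = 1/(hA) = 1/(19.1·4.62) = 0.01133 K/W
ΣR = 2.692×10^-4 + 1.423×10^-5 + 0.4804 + 1.283×10^-4 + 0.01133 = 0.4921 K/W
Q = ΔT/ΣR = (134 °C − 25.1 °C)/0.4921 = 221 W

Q = 221 W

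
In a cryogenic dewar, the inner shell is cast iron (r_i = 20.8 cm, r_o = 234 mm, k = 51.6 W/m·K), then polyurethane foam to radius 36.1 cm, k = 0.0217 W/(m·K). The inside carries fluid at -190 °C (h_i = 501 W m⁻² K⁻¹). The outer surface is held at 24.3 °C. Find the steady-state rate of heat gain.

Resistance network (inner→outer):
  R_conv,in = 1/(4πr²h) = 1/(4π·0.208²·501) = 0.003671 K/W
  R_cast iron = (1/0.208 − 1/0.234)/(4πk) = 0.5342/(4π·51.6) = 8.238×10^-4 K/W
  R_polyurethane foam = (1/0.234 − 1/0.361)/(4πk) = 1.503/(4π·0.0217) = 5.513 K/W
ΣR = 0.003671 + 8.238×10^-4 + 5.513 = 5.517 K/W
Q = ΔT/ΣR = (-190 °C − 24.3 °C)/5.517 = -38.8 W
(Negative Q ⇒ heat flows inward; heat gain = 38.8 W.)

Q = 38.8 W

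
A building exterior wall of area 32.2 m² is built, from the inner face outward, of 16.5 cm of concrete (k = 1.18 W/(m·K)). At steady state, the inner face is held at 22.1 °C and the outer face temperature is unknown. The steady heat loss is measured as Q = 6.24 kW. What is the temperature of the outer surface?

T_out = -5.00 °C

Sum the resistances:
  R_concrete = L/(kA) = 0.165/(1.18·32.2) = 0.004343 K/W
ΣR = 0.004343 K/W
ΔT = Q·ΣR = 6240 × 0.004343 = 27.10 K
Heat flows outward, so T_out = T_in − ΔT = 22.1 − 27.10 = -5.00 °C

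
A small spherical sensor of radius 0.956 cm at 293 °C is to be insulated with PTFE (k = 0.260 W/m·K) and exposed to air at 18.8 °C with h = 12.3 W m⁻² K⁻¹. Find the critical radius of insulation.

r_cr = 4.23 cm

For a sphere, r_cr = 2k_ins/h = 2·0.260/12.3 = 0.0423 m = 4.23 cm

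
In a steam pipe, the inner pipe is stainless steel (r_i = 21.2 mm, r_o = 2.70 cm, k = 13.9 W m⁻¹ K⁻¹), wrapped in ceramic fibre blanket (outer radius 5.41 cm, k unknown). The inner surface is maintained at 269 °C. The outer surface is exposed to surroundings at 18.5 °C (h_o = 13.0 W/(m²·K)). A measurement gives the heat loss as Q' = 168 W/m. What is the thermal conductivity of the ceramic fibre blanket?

ΣR = ΔT/Q' = |269 − 18.5|/168 = 1.491 m·K/W
Known resistances:
  R'_stainless steel = ln(0.0270/0.0212)/(2πk) = 0.2418/(2π·13.9) = 0.002769 m·K/W
  R'_conv,out = 1/(2πr h) = 1/(2π·0.0541·13.0) = 0.2263 m·K/W
R_ceramic fibre blanket = ΣR − ΣR_known = 1.491 − 0.2291 = 1.262 m·K/W
ln(r₂/r₁)/(2πk) = 1.262 ⇒ k = 0.6950/(2π·1.262) = 0.0876 W/m·K

k = 0.0876 W/m·K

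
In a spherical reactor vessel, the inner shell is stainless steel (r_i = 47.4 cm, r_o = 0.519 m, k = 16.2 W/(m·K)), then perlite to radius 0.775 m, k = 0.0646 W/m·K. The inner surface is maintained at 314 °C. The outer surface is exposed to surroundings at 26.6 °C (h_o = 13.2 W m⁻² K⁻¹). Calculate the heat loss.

Series thermal resistances, inner to outer:
  R_stainless steel = (1/0.474 − 1/0.519)/(4πk) = 0.1829/(4π·16.2) = 8.985×10^-4 K/W
  R_perlite = (1/0.519 − 1/0.775)/(4πk) = 0.6365/(4π·0.0646) = 0.7840 K/W
  R_conv,out = 1/(4πr²h) = 1/(4π·0.775²·13.2) = 0.01004 K/W
ΣR = 8.985×10^-4 + 0.7840 + 0.01004 = 0.7949 K/W
Q = ΔT/ΣR = (314 °C − 26.6 °C)/0.7949 = 362 W

Q = 362 W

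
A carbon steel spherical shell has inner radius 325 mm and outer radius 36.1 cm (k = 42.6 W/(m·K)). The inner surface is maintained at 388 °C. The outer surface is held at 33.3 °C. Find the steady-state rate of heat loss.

Q = 4πk·ΔT/(1/r₁ − 1/r₂) = 4π × 42.6 × 354.7 / (1/0.325 − 1/0.361) = 6.19×10^5 W

Q = 6.19×10^5 W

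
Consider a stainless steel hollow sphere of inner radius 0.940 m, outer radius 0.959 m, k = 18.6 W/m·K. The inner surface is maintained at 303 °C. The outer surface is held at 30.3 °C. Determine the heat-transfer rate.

Q = 3.02×10^6 W

Q = 4πk·ΔT/(1/r₁ − 1/r₂) = 4π × 18.6 × 272.7 / (1/0.940 − 1/0.959) = 3.02×10^6 W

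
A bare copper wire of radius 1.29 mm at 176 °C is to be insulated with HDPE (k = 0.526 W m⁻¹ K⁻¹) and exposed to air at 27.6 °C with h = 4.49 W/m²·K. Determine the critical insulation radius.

For a cylinder, r_cr = k_ins/h = 0.526/4.49 = 0.117 m = 11.7 cm

r_cr = 11.7 cm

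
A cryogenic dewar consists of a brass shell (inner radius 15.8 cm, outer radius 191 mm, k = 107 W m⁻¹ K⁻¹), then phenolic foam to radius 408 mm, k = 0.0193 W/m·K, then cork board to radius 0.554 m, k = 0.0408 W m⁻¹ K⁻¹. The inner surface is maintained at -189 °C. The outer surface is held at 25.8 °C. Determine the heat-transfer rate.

Q = 16.9 W

Treat each layer as a resistance in series:
  R_brass = (1/0.158 − 1/0.191)/(4πk) = 1.094/(4π·107) = 8.133×10^-4 K/W
  R_phenolic foam = (1/0.191 − 1/0.408)/(4πk) = 2.785/(4π·0.0193) = 11.48 K/W
  R_cork board = (1/0.408 − 1/0.554)/(4πk) = 0.6459/(4π·0.0408) = 1.260 K/W
ΣR = 8.133×10^-4 + 11.48 + 1.260 = 12.74 K/W
Q = ΔT/ΣR = (-189 °C − 25.8 °C)/12.74 = -16.9 W
(Negative Q ⇒ heat flows inward; heat gain = 16.9 W.)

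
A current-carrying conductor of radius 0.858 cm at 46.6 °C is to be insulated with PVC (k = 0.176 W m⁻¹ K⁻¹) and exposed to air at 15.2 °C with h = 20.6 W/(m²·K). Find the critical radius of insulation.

r_cr = 0.854 cm

For a cylinder, r_cr = k_ins/h = 0.176/20.6 = 0.00854 m = 0.854 cm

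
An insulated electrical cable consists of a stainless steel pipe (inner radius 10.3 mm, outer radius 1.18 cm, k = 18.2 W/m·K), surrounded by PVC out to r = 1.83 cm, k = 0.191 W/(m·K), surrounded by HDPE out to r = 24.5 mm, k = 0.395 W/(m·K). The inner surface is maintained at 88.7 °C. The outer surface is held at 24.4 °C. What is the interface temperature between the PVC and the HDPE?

Treat each layer as a resistance in series:
  R'_stainless steel = ln(0.0118/0.0103)/(2πk) = 0.1360/(2π·18.2) = 0.001189 m·K/W
  R'_PVC = ln(0.0183/0.0118)/(2πk) = 0.4388/(2π·0.191) = 0.3656 m·K/W
  R'_HDPE = ln(0.0245/0.0183)/(2πk) = 0.2918/(2π·0.395) = 0.1176 m·K/W
ΣR = 0.001189 + 0.3656 + 0.1176 = 0.4844 m·K/W
Q' = ΔT/ΣR = (88.7 °C − 24.4 °C)/0.4844 = 132.7 W/m
From the inner boundary to the PVC/HDPE interface, ΣR_partial = 0.3668 m·K/W.
T_interface = T_in − Q'·ΣR_partial = 88.7 °C − (132.7)(0.3668) = 40.0 °C

T = 40.0 °C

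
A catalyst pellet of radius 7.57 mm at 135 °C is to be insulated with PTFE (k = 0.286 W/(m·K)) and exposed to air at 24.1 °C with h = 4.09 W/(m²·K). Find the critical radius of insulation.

For a sphere, r_cr = 2k_ins/h = 2·0.286/4.09 = 0.140 m = 14.0 cm

r_cr = 14.0 cm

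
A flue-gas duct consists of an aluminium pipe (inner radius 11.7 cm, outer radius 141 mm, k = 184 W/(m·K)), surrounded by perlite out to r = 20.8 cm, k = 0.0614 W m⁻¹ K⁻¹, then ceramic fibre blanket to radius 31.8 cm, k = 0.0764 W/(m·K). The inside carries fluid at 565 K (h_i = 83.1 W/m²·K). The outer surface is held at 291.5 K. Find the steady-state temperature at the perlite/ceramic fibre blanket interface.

T = 418 K

Treat each layer as a resistance in series:
  R'_conv,in = 1/(2πr h) = 1/(2π·0.117·83.1) = 0.01637 m·K/W
  R'_aluminium = ln(0.141/0.117)/(2πk) = 0.1866/(2π·184) = 1.614×10^-4 m·K/W
  R'_perlite = ln(0.208/0.141)/(2πk) = 0.3888/(2π·0.0614) = 1.008 m·K/W
  R'_ceramic fibre blanket = ln(0.318/0.208)/(2πk) = 0.4245/(2π·0.0764) = 0.8843 m·K/W
ΣR = 0.01637 + 1.614×10^-4 + 1.008 + 0.8843 = 1.909 m·K/W
Q' = ΔT/ΣR = (565 K − 291.5 K)/1.909 = 143.3 W/m
From the inner boundary to the perlite/ceramic fibre blanket interface, ΣR_partial = 1.025 m·K/W.
T_interface = T_in − Q'·ΣR_partial = 565 K − (143.3)(1.025) = 418 K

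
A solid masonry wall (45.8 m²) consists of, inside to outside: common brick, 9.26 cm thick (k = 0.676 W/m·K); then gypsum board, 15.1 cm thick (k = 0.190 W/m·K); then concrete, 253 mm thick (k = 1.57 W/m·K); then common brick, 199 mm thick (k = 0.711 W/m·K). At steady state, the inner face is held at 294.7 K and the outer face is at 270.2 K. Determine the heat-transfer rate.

Treat each layer as a resistance in series:
  R_common brick = L/(kA) = 0.0926/(0.676·45.8) = 0.002991 K/W
  R_gypsum board = L/(kA) = 0.151/(0.190·45.8) = 0.01735 K/W
  R_concrete = L/(kA) = 0.253/(1.57·45.8) = 0.003518 K/W
  R_common brick = L/(kA) = 0.199/(0.711·45.8) = 0.006111 K/W
ΣR = 0.002991 + 0.01735 + 0.003518 + 0.006111 = 0.02997 K/W
Q = ΔT/ΣR = (294.7 K − 270.2 K)/0.02997 = 817 W

Q = 817 W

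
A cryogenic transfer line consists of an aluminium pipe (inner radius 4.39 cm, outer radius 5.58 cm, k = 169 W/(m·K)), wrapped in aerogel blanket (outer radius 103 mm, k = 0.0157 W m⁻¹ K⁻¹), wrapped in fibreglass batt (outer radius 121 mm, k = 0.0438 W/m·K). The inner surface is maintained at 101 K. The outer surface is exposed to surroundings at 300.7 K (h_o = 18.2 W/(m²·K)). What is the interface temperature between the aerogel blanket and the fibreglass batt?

T = 281.6 K

Resistance network (inner→outer):
  R'_aluminium = ln(0.0558/0.0439)/(2πk) = 0.2399/(2π·169) = 2.259×10^-4 m·K/W
  R'_aerogel blanket = ln(0.103/0.0558)/(2πk) = 0.6130/(2π·0.0157) = 6.214 m·K/W
  R'_fibreglass batt = ln(0.121/0.103)/(2πk) = 0.1611/(2π·0.0438) = 0.5852 m·K/W
  R'_conv,out = 1/(2πr h) = 1/(2π·0.121·18.2) = 0.07227 m·K/W
ΣR = 2.259×10^-4 + 6.214 + 0.5852 + 0.07227 = 6.872 m·K/W
Q' = ΔT/ΣR = (101 K − 300.7 K)/6.872 = -29.06 W/m
From the inner boundary to the aerogel blanket/fibreglass batt interface, ΣR_partial = 6.214 m·K/W.
T_interface = T_in − Q'·ΣR_partial = 101 K − (-29.06)(6.214) = 281.6 K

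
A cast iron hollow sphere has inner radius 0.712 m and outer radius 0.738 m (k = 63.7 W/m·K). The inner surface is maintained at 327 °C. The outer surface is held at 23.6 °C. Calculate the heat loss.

Q = 4πk·ΔT/(1/r₁ − 1/r₂) = 4π × 63.7 × 303.4 / (1/0.712 − 1/0.738) = 4.91×10^6 W

Q = 4910 kW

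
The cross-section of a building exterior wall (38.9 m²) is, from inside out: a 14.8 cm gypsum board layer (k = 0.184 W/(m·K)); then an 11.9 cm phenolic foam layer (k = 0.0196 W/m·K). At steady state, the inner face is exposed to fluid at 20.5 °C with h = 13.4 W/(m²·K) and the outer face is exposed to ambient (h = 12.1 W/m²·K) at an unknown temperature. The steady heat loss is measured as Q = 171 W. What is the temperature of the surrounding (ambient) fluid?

Sum the resistances:
  R_conv,in = 1/(hA) = 1/(13.4·38.9) = 0.001918 K/W
  R_gypsum board = L/(kA) = 0.148/(0.184·38.9) = 0.02068 K/W
  R_phenolic foam = L/(kA) = 0.119/(0.0196·38.9) = 0.1561 K/W
  R_conv,out = 1/(hA) = 1/(12.1·38.9) = 0.002125 K/W
ΣR = 0.1808 K/W
ΔT = Q·ΣR = 171 × 0.1808 = 30.92 K
Heat flows outward, so T_out = T_in − ΔT = 20.5 − 30.92 = -10.4 °C

T_out = -10.4 °C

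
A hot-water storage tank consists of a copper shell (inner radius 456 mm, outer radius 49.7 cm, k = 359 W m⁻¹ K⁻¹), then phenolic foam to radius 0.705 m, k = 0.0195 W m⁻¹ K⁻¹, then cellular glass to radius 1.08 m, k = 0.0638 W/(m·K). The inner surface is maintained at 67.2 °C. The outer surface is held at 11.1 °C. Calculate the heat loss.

Resistance network (inner→outer):
  R_copper = (1/0.456 − 1/0.497)/(4πk) = 0.1809/(4π·359) = 4.010×10^-5 K/W
  R_phenolic foam = (1/0.497 − 1/0.705)/(4πk) = 0.5936/(4π·0.0195) = 2.423 K/W
  R_cellular glass = (1/0.705 − 1/1.08)/(4πk) = 0.4925/(4π·0.0638) = 0.6143 K/W
ΣR = 4.010×10^-5 + 2.423 + 0.6143 = 3.037 K/W
Q = ΔT/ΣR = (67.2 °C − 11.1 °C)/3.037 = 18.5 W

Q = 18.5 W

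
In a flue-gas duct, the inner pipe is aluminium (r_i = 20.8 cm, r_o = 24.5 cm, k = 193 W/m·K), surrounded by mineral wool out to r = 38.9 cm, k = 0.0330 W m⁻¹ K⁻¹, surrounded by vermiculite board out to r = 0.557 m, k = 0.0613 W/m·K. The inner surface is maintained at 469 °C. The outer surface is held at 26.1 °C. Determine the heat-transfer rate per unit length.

Q' = 140 W/m

Series thermal resistances, inner to outer:
  R'_aluminium = ln(0.245/0.208)/(2πk) = 0.1637/(2π·193) = 1.350×10^-4 m·K/W
  R'_mineral wool = ln(0.389/0.245)/(2πk) = 0.4623/(2π·0.0330) = 2.230 m·K/W
  R'_vermiculite board = ln(0.557/0.389)/(2πk) = 0.3590/(2π·0.0613) = 0.9320 m·K/W
ΣR = 1.350×10^-4 + 2.230 + 0.9320 = 3.162 m·K/W
Q' = ΔT/ΣR = (469 °C − 26.1 °C)/3.162 = 140 W/m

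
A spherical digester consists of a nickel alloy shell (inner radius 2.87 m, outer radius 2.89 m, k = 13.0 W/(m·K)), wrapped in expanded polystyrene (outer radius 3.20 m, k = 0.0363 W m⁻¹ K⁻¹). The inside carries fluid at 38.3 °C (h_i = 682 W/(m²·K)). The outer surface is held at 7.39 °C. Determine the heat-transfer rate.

Series thermal resistances, inner to outer:
  R_conv,in = 1/(4πr²h) = 1/(4π·2.87²·682) = 1.417×10^-5 K/W
  R_nickel alloy = (1/2.87 − 1/2.89)/(4πk) = 0.002411/(4π·13.0) = 1.476×10^-5 K/W
  R_expanded polystyrene = (1/2.89 − 1/3.20)/(4πk) = 0.03352/(4π·0.0363) = 0.07348 K/W
ΣR = 1.417×10^-5 + 1.476×10^-5 + 0.07348 = 0.07351 K/W
Q = ΔT/ΣR = (38.3 °C − 7.39 °C)/0.07351 = 420 W

Q = 420 W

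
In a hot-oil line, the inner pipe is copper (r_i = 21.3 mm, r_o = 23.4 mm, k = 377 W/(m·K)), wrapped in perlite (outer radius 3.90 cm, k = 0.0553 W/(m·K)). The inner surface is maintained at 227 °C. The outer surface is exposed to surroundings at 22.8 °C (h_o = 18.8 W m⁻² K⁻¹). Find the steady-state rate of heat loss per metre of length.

Q' = 121 W/m

Treat each layer as a resistance in series:
  R'_copper = ln(0.0234/0.0213)/(2πk) = 0.09403/(2π·377) = 3.970×10^-5 m·K/W
  R'_perlite = ln(0.0390/0.0234)/(2πk) = 0.5108/(2π·0.0553) = 1.470 m·K/W
  R'_conv,out = 1/(2πr h) = 1/(2π·0.0390·18.8) = 0.2171 m·K/W
ΣR = 3.970×10^-5 + 1.470 + 0.2171 = 1.687 m·K/W
Q' = ΔT/ΣR = (227 °C − 22.8 °C)/1.687 = 121 W/m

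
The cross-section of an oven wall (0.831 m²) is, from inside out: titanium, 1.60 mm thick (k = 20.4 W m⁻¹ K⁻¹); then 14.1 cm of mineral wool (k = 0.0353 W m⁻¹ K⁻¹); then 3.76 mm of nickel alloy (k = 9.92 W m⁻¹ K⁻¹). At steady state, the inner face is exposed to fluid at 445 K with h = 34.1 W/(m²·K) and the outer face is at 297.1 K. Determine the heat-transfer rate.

Q = 30.5 W

Resistance network (inner→outer):
  R_conv,in = 1/(hA) = 1/(34.1·0.831) = 0.03529 K/W
  R_titanium = L/(kA) = 0.00160/(20.4·0.831) = 9.438×10^-5 K/W
  R_mineral wool = L/(kA) = 0.141/(0.0353·0.831) = 4.807 K/W
  R_nickel alloy = L/(kA) = 0.00376/(9.92·0.831) = 4.561×10^-4 K/W
ΣR = 0.03529 + 9.438×10^-5 + 4.807 + 4.561×10^-4 = 4.843 K/W
Q = ΔT/ΣR = (445 K − 297.1 K)/4.843 = 30.5 W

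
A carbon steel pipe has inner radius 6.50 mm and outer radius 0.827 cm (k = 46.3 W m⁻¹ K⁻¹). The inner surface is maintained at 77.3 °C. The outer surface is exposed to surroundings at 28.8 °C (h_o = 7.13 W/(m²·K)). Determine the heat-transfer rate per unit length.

Q' = 18.0 W/m

Resistance network (inner→outer):
  R'_carbon steel = ln(0.00827/0.00650)/(2πk) = 0.2408/(2π·46.3) = 8.279×10^-4 m·K/W
  R'_conv,out = 1/(2πr h) = 1/(2π·0.00827·7.13) = 2.699 m·K/W
ΣR = 8.279×10^-4 + 2.699 = 2.700 m·K/W
Q' = ΔT/ΣR = (77.3 °C − 28.8 °C)/2.700 = 18.0 W/m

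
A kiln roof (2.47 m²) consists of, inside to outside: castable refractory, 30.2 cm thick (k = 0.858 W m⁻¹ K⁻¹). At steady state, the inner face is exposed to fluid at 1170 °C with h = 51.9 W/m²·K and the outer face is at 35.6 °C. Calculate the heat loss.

Q = 7.55 kW

Treat each layer as a resistance in series:
  R_conv,in = 1/(hA) = 1/(51.9·2.47) = 0.007801 K/W
  R_castable refractory = L/(kA) = 0.302/(0.858·2.47) = 0.1425 K/W
ΣR = 0.007801 + 0.1425 = 0.1503 K/W
Q = ΔT/ΣR = (1170 °C − 35.6 °C)/0.1503 = 7550 W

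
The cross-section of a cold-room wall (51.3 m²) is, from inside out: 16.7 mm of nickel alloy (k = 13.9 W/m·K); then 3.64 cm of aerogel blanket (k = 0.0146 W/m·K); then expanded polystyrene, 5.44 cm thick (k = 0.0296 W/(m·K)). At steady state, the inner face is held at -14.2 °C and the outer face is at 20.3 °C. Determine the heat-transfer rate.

Q = 409 W

Series thermal resistances, inner to outer:
  R_nickel alloy = L/(kA) = 0.0167/(13.9·51.3) = 2.342×10^-5 K/W
  R_aerogel blanket = L/(kA) = 0.0364/(0.0146·51.3) = 0.04860 K/W
  R_expanded polystyrene = L/(kA) = 0.0544/(0.0296·51.3) = 0.03583 K/W
ΣR = 2.342×10^-5 + 0.04860 + 0.03583 = 0.08445 K/W
Q = ΔT/ΣR = (-14.2 °C − 20.3 °C)/0.08445 = -409 W
(Negative Q ⇒ heat flows inward; heat gain = 409 W.)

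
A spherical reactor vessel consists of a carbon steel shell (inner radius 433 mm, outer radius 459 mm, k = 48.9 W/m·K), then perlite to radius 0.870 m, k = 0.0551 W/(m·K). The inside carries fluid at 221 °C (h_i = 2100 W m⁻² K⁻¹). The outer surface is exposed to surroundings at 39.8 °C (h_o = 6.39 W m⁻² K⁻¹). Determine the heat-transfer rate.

Treat each layer as a resistance in series:
  R_conv,in = 1/(4πr²h) = 1/(4π·0.433²·2100) = 2.021×10^-4 K/W
  R_carbon steel = (1/0.433 − 1/0.459)/(4πk) = 0.1308/(4π·48.9) = 2.129×10^-4 K/W
  R_perlite = (1/0.459 − 1/0.870)/(4πk) = 1.029/(4π·0.0551) = 1.486 K/W
  R_conv,out = 1/(4πr²h) = 1/(4π·0.870²·6.39) = 0.01645 K/W
ΣR = 2.021×10^-4 + 2.129×10^-4 + 1.486 + 0.01645 = 1.503 K/W
Q = ΔT/ΣR = (221 °C − 39.8 °C)/1.503 = 121 W

Q = 121 W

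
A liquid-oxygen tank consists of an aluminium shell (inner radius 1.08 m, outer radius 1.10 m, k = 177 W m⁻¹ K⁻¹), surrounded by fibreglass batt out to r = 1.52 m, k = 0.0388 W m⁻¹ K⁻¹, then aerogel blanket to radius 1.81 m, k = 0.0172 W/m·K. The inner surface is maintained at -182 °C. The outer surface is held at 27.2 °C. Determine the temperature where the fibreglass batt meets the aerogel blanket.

Resistance network (inner→outer):
  R_aluminium = (1/1.08 − 1/1.10)/(4πk) = 0.01684/(4π·177) = 7.569×10^-6 K/W
  R_fibreglass batt = (1/1.10 − 1/1.52)/(4πk) = 0.2512/(4π·0.0388) = 0.5152 K/W
  R_aerogel blanket = (1/1.52 − 1/1.81)/(4πk) = 0.1054/(4π·0.0172) = 0.4877 K/W
ΣR = 7.569×10^-6 + 0.5152 + 0.4877 = 1.003 K/W
Q = ΔT/ΣR = (-182 °C − 27.2 °C)/1.003 = -208.6 W
From the inner boundary to the fibreglass batt/aerogel blanket interface, ΣR_partial = 0.5152 K/W.
T_interface = T_in − Q·ΣR_partial = -182 °C − (-208.6)(0.5152) = -74.5 °C

T = -74.5 °C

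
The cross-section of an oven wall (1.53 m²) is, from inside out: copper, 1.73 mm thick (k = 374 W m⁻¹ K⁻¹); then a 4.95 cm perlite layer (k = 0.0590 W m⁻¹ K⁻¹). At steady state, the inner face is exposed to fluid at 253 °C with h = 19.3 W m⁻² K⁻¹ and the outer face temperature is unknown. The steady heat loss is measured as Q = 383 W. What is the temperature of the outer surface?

T_out = 30.0 °C

Sum the resistances:
  R_conv,in = 1/(hA) = 1/(19.3·1.53) = 0.03387 K/W
  R_copper = L/(kA) = 0.00173/(374·1.53) = 3.023×10^-6 K/W
  R_perlite = L/(kA) = 0.0495/(0.0590·1.53) = 0.5484 K/W
ΣR = 0.5822 K/W
ΔT = Q·ΣR = 383 × 0.5822 = 223.0 K
Heat flows outward, so T_out = T_in − ΔT = 253 − 223.0 = 30.0 °C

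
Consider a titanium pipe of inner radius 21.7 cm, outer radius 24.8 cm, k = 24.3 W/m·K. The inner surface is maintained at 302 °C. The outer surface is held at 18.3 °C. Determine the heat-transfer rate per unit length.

Q' = 324 kW/m

Q' = 2πk·ΔT/ln(r₂/r₁) = 2π × 24.3 × 283.7 / ln(0.248/0.217) = 3.24×10^5 W/m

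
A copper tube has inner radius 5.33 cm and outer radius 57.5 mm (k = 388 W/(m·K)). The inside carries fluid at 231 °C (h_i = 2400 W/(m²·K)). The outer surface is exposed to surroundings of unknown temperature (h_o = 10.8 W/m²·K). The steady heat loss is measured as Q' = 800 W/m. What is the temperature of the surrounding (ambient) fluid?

T_out = 24.9 °C

Series resistances:
  R'_conv,in = 1/(2πr h) = 1/(2π·0.0533·2400) = 0.001244 m·K/W
  R'_copper = ln(0.0575/0.0533)/(2πk) = 0.07585/(2π·388) = 3.111×10^-5 m·K/W
  R'_conv,out = 1/(2πr h) = 1/(2π·0.0575·10.8) = 0.2563 m·K/W
ΣR = 0.2576 m·K/W
ΔT = Q'·ΣR = 800 × 0.2576 = 206.1 K
Heat flows outward, so T_out = T_in − ΔT = 231 − 206.1 = 24.9 °C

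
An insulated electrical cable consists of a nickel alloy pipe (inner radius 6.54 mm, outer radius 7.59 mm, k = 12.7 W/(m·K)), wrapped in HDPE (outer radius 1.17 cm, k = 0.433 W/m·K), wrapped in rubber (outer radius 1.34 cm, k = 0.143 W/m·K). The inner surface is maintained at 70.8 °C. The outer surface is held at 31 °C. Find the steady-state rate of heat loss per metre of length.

Q' = 128 W/m

Treat each layer as a resistance in series:
  R'_nickel alloy = ln(0.00759/0.00654)/(2πk) = 0.1489/(2π·12.7) = 0.001866 m·K/W
  R'_HDPE = ln(0.0117/0.00759)/(2πk) = 0.4328/(2π·0.433) = 0.1591 m·K/W
  R'_rubber = ln(0.0134/0.0117)/(2πk) = 0.1357/(2π·0.143) = 0.1510 m·K/W
ΣR = 0.001866 + 0.1591 + 0.1510 = 0.3120 m·K/W
Q' = ΔT/ΣR = (70.8 °C − 31 °C)/0.3120 = 128 W/m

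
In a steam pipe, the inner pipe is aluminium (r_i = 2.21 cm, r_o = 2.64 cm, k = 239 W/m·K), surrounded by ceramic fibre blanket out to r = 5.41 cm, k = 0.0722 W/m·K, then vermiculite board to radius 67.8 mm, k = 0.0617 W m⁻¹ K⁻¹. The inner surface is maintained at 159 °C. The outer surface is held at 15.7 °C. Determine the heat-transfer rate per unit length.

Q' = 66.2 W/m

Resistance network (inner→outer):
  R'_aluminium = ln(0.0264/0.0221)/(2πk) = 0.1778/(2π·239) = 1.184×10^-4 m·K/W
  R'_ceramic fibre blanket = ln(0.0541/0.0264)/(2πk) = 0.7175/(2π·0.0722) = 1.582 m·K/W
  R'_vermiculite board = ln(0.0678/0.0541)/(2πk) = 0.2257/(2π·0.0617) = 0.5823 m·K/W
ΣR = 1.184×10^-4 + 1.582 + 0.5823 = 2.164 m·K/W
Q' = ΔT/ΣR = (159 °C − 15.7 °C)/2.164 = 66.2 W/m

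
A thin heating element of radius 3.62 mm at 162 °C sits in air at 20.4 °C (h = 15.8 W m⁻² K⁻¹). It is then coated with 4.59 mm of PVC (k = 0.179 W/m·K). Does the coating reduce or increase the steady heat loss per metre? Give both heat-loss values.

Critical radius for a cylinder: r_cr = k/h = 0.0113 m = 1.13 cm.
Outer radius after coating: r₂ = 0.00362 + 0.00459 = 0.00821 m.
Since r₁ < r_cr and r₂ ≤ r_cr, the coating moves toward the maximum at r_cr — heat loss rises.
Bare: R = 1/(2πr₁h) = 2.783 m·K/W; Q = 141.6/2.783 = 50.9 W/m.
Coated: R = R_cond + R_conv = 1.955 m·K/W; Q = 141.6/1.955 = 72.4 W/m.

increases: 50.9 → 72.4 W/m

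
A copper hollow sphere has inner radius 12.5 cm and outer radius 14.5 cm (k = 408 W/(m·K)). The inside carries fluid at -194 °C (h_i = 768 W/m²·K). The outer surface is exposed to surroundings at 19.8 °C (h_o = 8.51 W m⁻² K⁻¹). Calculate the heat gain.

Resistance network (inner→outer):
  R_conv,in = 1/(4πr²h) = 1/(4π·0.125²·768) = 0.006631 K/W
  R_copper = (1/0.125 − 1/0.145)/(4πk) = 1.103/(4π·408) = 2.152×10^-4 K/W
  R_conv,out = 1/(4πr²h) = 1/(4π·0.145²·8.51) = 0.4448 K/W
ΣR = 0.006631 + 2.152×10^-4 + 0.4448 = 0.4516 K/W
Q = ΔT/ΣR = (-194 °C − 19.8 °C)/0.4516 = -473 W
(Negative Q ⇒ heat flows inward; heat gain = 473 W.)

Q = 473 W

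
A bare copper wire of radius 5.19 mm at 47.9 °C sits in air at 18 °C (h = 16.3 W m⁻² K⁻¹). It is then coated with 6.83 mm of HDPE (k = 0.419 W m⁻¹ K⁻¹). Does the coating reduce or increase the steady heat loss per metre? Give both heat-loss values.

Critical radius for a cylinder: r_cr = k/h = 0.0257 m = 2.57 cm.
Outer radius after coating: r₂ = 0.00519 + 0.00683 = 0.01202 m.
Since r₁ < r_cr and r₂ ≤ r_cr, the coating moves toward the maximum at r_cr — heat loss rises.
Bare: R = 1/(2πr₁h) = 1.881 m·K/W; Q = 29.9/1.881 = 15.9 W/m.
Coated: R = R_cond + R_conv = 1.131 m·K/W; Q = 29.9/1.131 = 26.4 W/m.

increases: 15.9 → 26.4 W/m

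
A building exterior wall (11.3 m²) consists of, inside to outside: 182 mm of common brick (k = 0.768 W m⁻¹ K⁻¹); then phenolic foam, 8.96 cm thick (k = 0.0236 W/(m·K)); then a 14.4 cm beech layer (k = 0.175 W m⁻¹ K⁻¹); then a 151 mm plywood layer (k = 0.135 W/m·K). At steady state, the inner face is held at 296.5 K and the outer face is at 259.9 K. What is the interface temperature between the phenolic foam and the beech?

T = 271.79 K

Treat each layer as a resistance in series:
  R_common brick = L/(kA) = 0.182/(0.768·11.3) = 0.02097 K/W
  R_phenolic foam = L/(kA) = 0.0896/(0.0236·11.3) = 0.3360 K/W
  R_beech = L/(kA) = 0.144/(0.175·11.3) = 0.07282 K/W
  R_plywood = L/(kA) = 0.151/(0.135·11.3) = 0.09898 K/W
ΣR = 0.02097 + 0.3360 + 0.07282 + 0.09898 = 0.5288 K/W
Q = ΔT/ΣR = (296.5 K − 259.9 K)/0.5288 = 69.21 W
From the inner boundary to the phenolic foam/beech interface, ΣR_partial = 0.3570 K/W.
T_interface = T_in − Q·ΣR_partial = 296.5 K − (69.21)(0.3570) = 271.79 K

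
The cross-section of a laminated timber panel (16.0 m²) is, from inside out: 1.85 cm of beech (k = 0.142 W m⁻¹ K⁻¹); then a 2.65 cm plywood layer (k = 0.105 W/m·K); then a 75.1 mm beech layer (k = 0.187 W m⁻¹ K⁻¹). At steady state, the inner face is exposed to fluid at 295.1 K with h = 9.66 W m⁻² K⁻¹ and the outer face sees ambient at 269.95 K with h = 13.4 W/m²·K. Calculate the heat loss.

Resistance network (inner→outer):
  R_conv,in = 1/(hA) = 1/(9.66·16.0) = 0.006470 K/W
  R_beech = L/(kA) = 0.0185/(0.142·16.0) = 0.008143 K/W
  R_plywood = L/(kA) = 0.0265/(0.105·16.0) = 0.01577 K/W
  R_beech = L/(kA) = 0.0751/(0.187·16.0) = 0.02510 K/W
  R_conv,out = 1/(hA) = 1/(13.4·16.0) = 0.004664 K/W
ΣR = 0.006470 + 0.008143 + 0.01577 + 0.02510 + 0.004664 = 0.06015 K/W
Q = ΔT/ΣR = (295.1 K − 269.95 K)/0.06015 = 418 W

Q = 418 W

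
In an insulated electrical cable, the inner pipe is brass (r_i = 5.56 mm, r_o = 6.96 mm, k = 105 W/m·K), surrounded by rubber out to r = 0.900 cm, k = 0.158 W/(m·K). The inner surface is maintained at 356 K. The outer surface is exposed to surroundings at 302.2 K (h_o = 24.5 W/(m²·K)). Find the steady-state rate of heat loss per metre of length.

Series thermal resistances, inner to outer:
  R'_brass = ln(0.00696/0.00556)/(2πk) = 0.2246/(2π·105) = 3.404×10^-4 m·K/W
  R'_rubber = ln(0.00900/0.00696)/(2πk) = 0.2570/(2π·0.158) = 0.2589 m·K/W
  R'_conv,out = 1/(2πr h) = 1/(2π·0.00900·24.5) = 0.7218 m·K/W
ΣR = 3.404×10^-4 + 0.2589 + 0.7218 = 0.9810 m·K/W
Q' = ΔT/ΣR = (356 K − 302.2 K)/0.9810 = 54.8 W/m

Q' = 54.8 W/m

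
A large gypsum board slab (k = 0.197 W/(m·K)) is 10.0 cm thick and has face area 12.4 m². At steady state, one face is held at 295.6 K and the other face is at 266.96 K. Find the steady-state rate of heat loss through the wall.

Q = kA·ΔT/L = 0.197 × 12.4 × |295.6 K − 266.96 K| / 0.100 = 700 W

Q = 700 W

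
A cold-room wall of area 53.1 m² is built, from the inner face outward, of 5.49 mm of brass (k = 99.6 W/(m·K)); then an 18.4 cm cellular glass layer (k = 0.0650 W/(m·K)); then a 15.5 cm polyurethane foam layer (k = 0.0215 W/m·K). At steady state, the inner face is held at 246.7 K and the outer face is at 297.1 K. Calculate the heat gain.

Resistance network (inner→outer):
  R_brass = L/(kA) = 0.00549/(99.6·53.1) = 1.038×10^-6 K/W
  R_cellular glass = L/(kA) = 0.184/(0.0650·53.1) = 0.05331 K/W
  R_polyurethane foam = L/(kA) = 0.155/(0.0215·53.1) = 0.1358 K/W
ΣR = 1.038×10^-6 + 0.05331 + 0.1358 = 0.1891 K/W
Q = ΔT/ΣR = (246.7 K − 297.1 K)/0.1891 = -267 W
(Negative Q ⇒ heat flows inward; heat gain = 267 W.)

Q = 267 W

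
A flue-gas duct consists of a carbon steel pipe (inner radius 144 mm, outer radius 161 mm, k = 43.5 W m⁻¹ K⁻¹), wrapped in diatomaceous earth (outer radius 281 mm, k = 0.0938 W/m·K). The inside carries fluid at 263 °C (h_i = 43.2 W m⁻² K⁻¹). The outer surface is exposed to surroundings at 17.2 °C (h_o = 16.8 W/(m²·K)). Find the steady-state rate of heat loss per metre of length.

Q' = 245 W/m

Series thermal resistances, inner to outer:
  R'_conv,in = 1/(2πr h) = 1/(2π·0.144·43.2) = 0.02558 m·K/W
  R'_carbon steel = ln(0.161/0.144)/(2πk) = 0.1116/(2π·43.5) = 4.083×10^-4 m·K/W
  R'_diatomaceous earth = ln(0.281/0.161)/(2πk) = 0.5570/(2π·0.0938) = 0.9450 m·K/W
  R'_conv,out = 1/(2πr h) = 1/(2π·0.281·16.8) = 0.03371 m·K/W
ΣR = 0.02558 + 4.083×10^-4 + 0.9450 + 0.03371 = 1.005 m·K/W
Q' = ΔT/ΣR = (263 °C − 17.2 °C)/1.005 = 245 W/m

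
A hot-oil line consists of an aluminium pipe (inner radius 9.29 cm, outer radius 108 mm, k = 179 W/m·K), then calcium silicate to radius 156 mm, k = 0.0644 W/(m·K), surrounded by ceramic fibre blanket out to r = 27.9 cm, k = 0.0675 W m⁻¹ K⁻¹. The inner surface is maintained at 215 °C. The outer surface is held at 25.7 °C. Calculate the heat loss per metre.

Series thermal resistances, inner to outer:
  R'_aluminium = ln(0.108/0.0929)/(2πk) = 0.1506/(2π·179) = 1.339×10^-4 m·K/W
  R'_calcium silicate = ln(0.156/0.108)/(2πk) = 0.3677/(2π·0.0644) = 0.9088 m·K/W
  R'_ceramic fibre blanket = ln(0.279/0.156)/(2πk) = 0.5814/(2π·0.0675) = 1.371 m·K/W
ΣR = 1.339×10^-4 + 0.9088 + 1.371 = 2.280 m·K/W
Q' = ΔT/ΣR = (215 °C − 25.7 °C)/2.280 = 83.0 W/m

Q' = 83.0 W/m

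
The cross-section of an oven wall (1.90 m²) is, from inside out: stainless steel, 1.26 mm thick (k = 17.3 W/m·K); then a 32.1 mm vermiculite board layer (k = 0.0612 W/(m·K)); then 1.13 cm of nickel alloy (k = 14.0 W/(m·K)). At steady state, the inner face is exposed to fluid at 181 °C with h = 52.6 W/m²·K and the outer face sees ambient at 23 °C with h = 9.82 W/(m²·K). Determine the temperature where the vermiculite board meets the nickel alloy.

Treat each layer as a resistance in series:
  R_conv,in = 1/(hA) = 1/(52.6·1.90) = 0.01001 K/W
  R_stainless steel = L/(kA) = 0.00126/(17.3·1.90) = 3.833×10^-5 K/W
  R_vermiculite board = L/(kA) = 0.0321/(0.0612·1.90) = 0.2761 K/W
  R_nickel alloy = L/(kA) = 0.0113/(14.0·1.90) = 4.248×10^-4 K/W
  R_conv,out = 1/(hA) = 1/(9.82·1.90) = 0.05360 K/W
ΣR = 0.01001 + 3.833×10^-5 + 0.2761 + 4.248×10^-4 + 0.05360 = 0.3402 K/W
Q = ΔT/ΣR = (181 °C − 23 °C)/0.3402 = 464.4 W
From the inner boundary to the vermiculite board/nickel alloy interface, ΣR_partial = 0.2861 K/W.
T_interface = T_in − Q·ΣR_partial = 181 °C − (464.4)(0.2861) = 48.1 °C

T = 48.1 °C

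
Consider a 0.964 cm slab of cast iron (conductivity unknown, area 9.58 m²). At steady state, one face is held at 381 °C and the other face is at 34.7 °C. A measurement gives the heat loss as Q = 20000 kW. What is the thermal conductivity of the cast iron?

ΣR = ΔT/Q = |381 − 34.7|/2.00×10^7 = 1.731×10^-5 K/W
L/(kA) = 1.731×10^-5 ⇒ k = 0.00964/(1.731×10^-5·9.58) = 58.1 W/m·K

k = 58.1 W/m·K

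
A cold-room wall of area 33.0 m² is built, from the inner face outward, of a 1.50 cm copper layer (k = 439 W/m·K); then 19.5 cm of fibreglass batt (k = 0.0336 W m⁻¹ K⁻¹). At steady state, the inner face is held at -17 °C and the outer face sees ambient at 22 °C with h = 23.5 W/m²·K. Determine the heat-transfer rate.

Q = 220 W

Treat each layer as a resistance in series:
  R_copper = L/(kA) = 0.0150/(439·33.0) = 1.035×10^-6 K/W
  R_fibreglass batt = L/(kA) = 0.195/(0.0336·33.0) = 0.1759 K/W
  R_conv,out = 1/(hA) = 1/(23.5·33.0) = 0.001289 K/W
ΣR = 1.035×10^-6 + 0.1759 + 0.001289 = 0.1772 K/W
Q = ΔT/ΣR = (-17 °C − 22 °C)/0.1772 = -220 W
(Negative Q ⇒ heat flows inward; heat gain = 220 W.)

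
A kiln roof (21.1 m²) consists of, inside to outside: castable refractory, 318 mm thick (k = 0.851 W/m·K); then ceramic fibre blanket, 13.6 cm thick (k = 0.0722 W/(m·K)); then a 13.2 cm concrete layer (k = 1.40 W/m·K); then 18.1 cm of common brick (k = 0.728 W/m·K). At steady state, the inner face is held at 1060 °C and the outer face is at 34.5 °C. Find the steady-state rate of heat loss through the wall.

Treat each layer as a resistance in series:
  R_castable refractory = L/(kA) = 0.318/(0.851·21.1) = 0.01771 K/W
  R_ceramic fibre blanket = L/(kA) = 0.136/(0.0722·21.1) = 0.08927 K/W
  R_concrete = L/(kA) = 0.132/(1.40·21.1) = 0.004469 K/W
  R_common brick = L/(kA) = 0.181/(0.728·21.1) = 0.01178 K/W
ΣR = 0.01771 + 0.08927 + 0.004469 + 0.01178 = 0.1232 K/W
Q = ΔT/ΣR = (1060 °C − 34.5 °C)/0.1232 = 8320 W

Q = 8.32 kW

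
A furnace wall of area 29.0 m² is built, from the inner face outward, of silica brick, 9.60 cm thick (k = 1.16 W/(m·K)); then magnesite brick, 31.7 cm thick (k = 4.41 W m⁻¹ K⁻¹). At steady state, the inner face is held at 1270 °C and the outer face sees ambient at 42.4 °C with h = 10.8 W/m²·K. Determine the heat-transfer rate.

Series thermal resistances, inner to outer:
  R_silica brick = L/(kA) = 0.0960/(1.16·29.0) = 0.002854 K/W
  R_magnesite brick = L/(kA) = 0.317/(4.41·29.0) = 0.002479 K/W
  R_conv,out = 1/(hA) = 1/(10.8·29.0) = 0.003193 K/W
ΣR = 0.002854 + 0.002479 + 0.003193 = 0.008526 K/W
Q = ΔT/ΣR = (1270 °C − 42.4 °C)/0.008526 = 1.44×10^5 W

Q = 144 kW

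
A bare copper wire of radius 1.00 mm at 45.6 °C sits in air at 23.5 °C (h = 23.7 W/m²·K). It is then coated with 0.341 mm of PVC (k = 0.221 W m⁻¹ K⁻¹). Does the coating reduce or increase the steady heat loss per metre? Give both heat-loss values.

increases: 3.29 → 4.23 W/m

Critical radius for a cylinder: r_cr = k/h = 0.00932 m = 0.932 cm.
Outer radius after coating: r₂ = 0.00100 + 3.41×10^-4 = 0.001341 m.
Since r₁ < r_cr and r₂ ≤ r_cr, the coating moves toward the maximum at r_cr — heat loss rises.
Bare: R = 1/(2πr₁h) = 6.715 m·K/W; Q = 22.1/6.715 = 3.29 W/m.
Coated: R = R_cond + R_conv = 5.219 m·K/W; Q = 22.1/5.219 = 4.23 W/m.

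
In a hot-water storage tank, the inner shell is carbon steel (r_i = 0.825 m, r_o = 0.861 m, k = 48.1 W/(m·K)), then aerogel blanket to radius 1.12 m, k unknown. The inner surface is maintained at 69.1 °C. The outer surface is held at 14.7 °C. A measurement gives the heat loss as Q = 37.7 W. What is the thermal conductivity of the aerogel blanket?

k = 0.0148 W/m·K

ΣR = ΔT/Q = |69.1 − 14.7|/37.7 = 1.443 K/W
Known resistances:
  R_carbon steel = (1/0.825 − 1/0.861)/(4πk) = 0.05068/(4π·48.1) = 8.385×10^-5 K/W
R_aerogel blanket = ΣR − ΣR_known = 1.443 − 8.385×10^-5 = 1.443 K/W
(1/r₁−1/r₂)/(4πk) = 1.443 ⇒ k = 0.2686/(4π·1.443) = 0.0148 W/m·K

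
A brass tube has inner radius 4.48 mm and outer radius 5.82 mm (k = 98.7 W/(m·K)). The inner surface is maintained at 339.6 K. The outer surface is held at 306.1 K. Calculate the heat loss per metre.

Q' = 2πk·ΔT/ln(r₂/r₁) = 2π × 98.7 × 33.5 / ln(0.00582/0.00448) = 79400 W/m

Q' = 79.4 kW/m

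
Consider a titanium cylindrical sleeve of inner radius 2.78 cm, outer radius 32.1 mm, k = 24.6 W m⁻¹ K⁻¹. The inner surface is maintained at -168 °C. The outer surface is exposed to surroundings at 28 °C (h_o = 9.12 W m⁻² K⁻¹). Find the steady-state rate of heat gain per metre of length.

Resistance network (inner→outer):
  R'_titanium = ln(0.0321/0.0278)/(2πk) = 0.1438/(2π·24.6) = 9.305×10^-4 m·K/W
  R'_conv,out = 1/(2πr h) = 1/(2π·0.0321·9.12) = 0.5437 m·K/W
ΣR = 9.305×10^-4 + 0.5437 = 0.5446 m·K/W
Q' = ΔT/ΣR = (-168 °C − 28 °C)/0.5446 = -360 W/m
(Negative Q' ⇒ heat flows inward; heat gain = 360 W/m.)

Q' = 360 W/m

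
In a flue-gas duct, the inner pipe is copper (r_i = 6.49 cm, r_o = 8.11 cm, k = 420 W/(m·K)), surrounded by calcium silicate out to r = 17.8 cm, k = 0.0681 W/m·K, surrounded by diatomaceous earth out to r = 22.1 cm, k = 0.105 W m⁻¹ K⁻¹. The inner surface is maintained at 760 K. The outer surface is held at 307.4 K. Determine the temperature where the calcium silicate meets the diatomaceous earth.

Resistance network (inner→outer):
  R'_copper = ln(0.0811/0.0649)/(2πk) = 0.2228/(2π·420) = 8.444×10^-5 m·K/W
  R'_calcium silicate = ln(0.178/0.0811)/(2πk) = 0.7861/(2π·0.0681) = 1.837 m·K/W
  R'_diatomaceous earth = ln(0.221/0.178)/(2πk) = 0.2164/(2π·0.105) = 0.3280 m·K/W
ΣR = 8.444×10^-5 + 1.837 + 0.3280 = 2.165 m·K/W
Q' = ΔT/ΣR = (760 K − 307.4 K)/2.165 = 209.1 W/m
From the inner boundary to the calcium silicate/diatomaceous earth interface, ΣR_partial = 1.837 m·K/W.
T_interface = T_in − Q'·ΣR_partial = 760 K − (209.1)(1.837) = 376 K

T = 376 K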